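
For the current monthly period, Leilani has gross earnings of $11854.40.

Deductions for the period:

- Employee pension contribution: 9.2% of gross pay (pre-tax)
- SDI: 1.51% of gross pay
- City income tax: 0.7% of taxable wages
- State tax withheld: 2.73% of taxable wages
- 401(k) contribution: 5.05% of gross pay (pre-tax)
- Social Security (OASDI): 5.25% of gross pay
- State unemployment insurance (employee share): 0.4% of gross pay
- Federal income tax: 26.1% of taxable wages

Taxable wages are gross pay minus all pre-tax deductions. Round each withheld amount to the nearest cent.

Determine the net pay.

401(k) contribution: $11854.40 × 0.0505 = $598.65
Employee pension contribution: $11854.40 × 0.092 = $1090.60
Pre-tax total = $598.65 + $1090.60 = $1689.25
Taxable wages = $11854.40 − $1689.25 = $10165.15
State tax withheld: $10165.15 × 0.0273 = $277.51
City income tax: $10165.15 × 0.007 = $71.16
Federal income tax: $10165.15 × 0.261 = $2653.10
Social Security (OASDI): $11854.40 × 0.0525 = $622.36
SDI: $11854.40 × 0.0151 = $179.00
State unemployment insurance (employee share): $11854.40 × 0.004 = $47.42
Total deductions = $598.65 + $1090.60 + $277.51 + $71.16 + $2653.10 + $622.36 + $179.00 + $47.42 = $5539.80
Net pay = $11854.40 − $5539.80 = $6314.60

$6314.60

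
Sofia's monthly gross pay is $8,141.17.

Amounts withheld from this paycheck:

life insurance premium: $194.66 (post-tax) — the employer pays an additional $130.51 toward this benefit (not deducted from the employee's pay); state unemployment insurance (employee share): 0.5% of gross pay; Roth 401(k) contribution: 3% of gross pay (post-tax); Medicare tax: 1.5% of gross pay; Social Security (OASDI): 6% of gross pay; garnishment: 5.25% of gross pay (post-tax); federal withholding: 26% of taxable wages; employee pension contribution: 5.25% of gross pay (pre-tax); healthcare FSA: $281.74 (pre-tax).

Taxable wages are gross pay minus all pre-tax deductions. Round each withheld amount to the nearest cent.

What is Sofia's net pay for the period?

$3,982.08

Healthcare FSA: $281.74
Employee pension contribution: $8,141.17 × 0.0525 = $427.41
Pre-tax total = $281.74 + $427.41 = $709.15
Taxable wages = $8,141.17 − $709.15 = $7,432.02
Federal withholding: $7,432.02 × 0.26 = $1,932.33
State unemployment insurance (employee share): $8,141.17 × 0.005 = $40.71
Medicare tax: $8,141.17 × 0.015 = $122.12
Social Security (OASDI): $8,141.17 × 0.06 = $488.47
Garnishment: $8,141.17 × 0.0525 = $427.41
Roth 401(k) contribution: $8,141.17 × 0.03 = $244.24
Life insurance premium: $194.66
(Employer's $130.51 toward life insurance premium is not withheld from the employee.)
Total deductions = $281.74 + $427.41 + $1,932.33 + $40.71 + $122.12 + $488.47 + $427.41 + $244.24 + $194.66 = $4,159.09
Net pay = $8,141.17 − $4,159.09 = $3,982.08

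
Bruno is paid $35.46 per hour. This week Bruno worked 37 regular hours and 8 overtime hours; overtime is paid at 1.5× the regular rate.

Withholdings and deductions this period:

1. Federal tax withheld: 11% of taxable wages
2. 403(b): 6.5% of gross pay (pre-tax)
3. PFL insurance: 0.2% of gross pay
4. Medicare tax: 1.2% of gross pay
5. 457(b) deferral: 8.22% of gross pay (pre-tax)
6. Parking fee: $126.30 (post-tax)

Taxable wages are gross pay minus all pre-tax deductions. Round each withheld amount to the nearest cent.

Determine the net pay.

Regular pay: 37 × $35.46 = $1,312.02
Overtime pay: 8 × $35.46 × 1.5 = $425.52
Gross pay = $1,312.02 + $425.52 = $1,737.54
457(b) deferral: $1,737.54 × 0.0822 = $142.83
403(b): $1,737.54 × 0.065 = $112.94
Pre-tax total = $142.83 + $112.94 = $255.77
Taxable wages = $1,737.54 − $255.77 = $1,481.77
Federal tax withheld: $1,481.77 × 0.11 = $162.99
PFL insurance: $1,737.54 × 0.002 = $3.48
Medicare tax: $1,737.54 × 0.012 = $20.85
Parking fee: $126.30
Total deductions = $142.83 + $112.94 + $162.99 + $3.48 + $20.85 + $126.30 = $569.39
Net pay = $1,737.54 − $569.39 = $1,168.15

$1,168.15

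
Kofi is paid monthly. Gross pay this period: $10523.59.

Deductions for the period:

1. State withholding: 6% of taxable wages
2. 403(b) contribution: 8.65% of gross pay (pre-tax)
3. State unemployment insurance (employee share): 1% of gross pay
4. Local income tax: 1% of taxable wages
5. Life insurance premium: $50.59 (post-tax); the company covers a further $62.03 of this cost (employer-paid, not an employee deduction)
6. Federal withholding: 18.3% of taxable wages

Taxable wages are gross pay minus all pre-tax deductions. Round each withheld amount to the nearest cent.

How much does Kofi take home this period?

$7025.31

403(b) contribution: $10523.59 × 0.0865 = $910.29
Taxable wages = $10523.59 − $910.29 = $9613.30
State withholding: $9613.30 × 0.06 = $576.80
Local income tax: $9613.30 × 0.01 = $96.13
Federal withholding: $9613.30 × 0.183 = $1759.23
State unemployment insurance (employee share): $10523.59 × 0.01 = $105.24
Life insurance premium: $50.59
(Employer's $62.03 toward life insurance premium is not withheld from the employee.)
Total deductions = $910.29 + $576.80 + $96.13 + $1759.23 + $105.24 + $50.59 = $3498.28
Net pay = $10523.59 − $3498.28 = $7025.31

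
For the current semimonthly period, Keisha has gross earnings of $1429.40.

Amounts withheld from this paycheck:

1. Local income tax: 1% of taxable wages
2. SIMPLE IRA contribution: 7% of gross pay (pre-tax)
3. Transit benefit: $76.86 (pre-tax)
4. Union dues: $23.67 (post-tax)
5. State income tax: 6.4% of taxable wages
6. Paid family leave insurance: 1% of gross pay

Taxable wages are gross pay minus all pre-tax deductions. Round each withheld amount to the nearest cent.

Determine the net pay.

Transit benefit: $76.86
SIMPLE IRA contribution: $1429.40 × 0.07 = $100.06
Pre-tax total = $76.86 + $100.06 = $176.92
Taxable wages = $1429.40 − $176.92 = $1252.48
State income tax: $1252.48 × 0.064 = $80.16
Local income tax: $1252.48 × 0.01 = $12.52
Paid family leave insurance: $1429.40 × 0.01 = $14.29
Union dues: $23.67
Total deductions = $76.86 + $100.06 + $80.16 + $12.52 + $14.29 + $23.67 = $307.56
Net pay = $1429.40 − $307.56 = $1121.84

$1121.84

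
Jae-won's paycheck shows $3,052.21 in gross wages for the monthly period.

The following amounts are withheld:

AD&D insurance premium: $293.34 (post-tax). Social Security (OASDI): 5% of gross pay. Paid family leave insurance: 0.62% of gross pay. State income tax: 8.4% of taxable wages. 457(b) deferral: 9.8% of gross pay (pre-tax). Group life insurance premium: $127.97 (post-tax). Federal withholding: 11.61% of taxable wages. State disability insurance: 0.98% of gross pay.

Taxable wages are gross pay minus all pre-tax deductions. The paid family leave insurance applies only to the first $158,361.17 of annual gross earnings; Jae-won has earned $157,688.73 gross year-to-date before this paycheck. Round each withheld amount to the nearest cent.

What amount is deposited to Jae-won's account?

$1,594.20

457(b) deferral: $3,052.21 × 0.098 = $299.12
Taxable wages = $3,052.21 − $299.12 = $2,753.09
Federal withholding: $2,753.09 × 0.1161 = $319.63
State income tax: $2,753.09 × 0.084 = $231.26
Paid family leave insurance: only $158,361.17 − $157,688.73 = $672.44 of this check is subject → $672.44 × 0.0062 = $4.17
Social Security (OASDI): $3,052.21 × 0.05 = $152.61
State disability insurance: $3,052.21 × 0.0098 = $29.91
Group life insurance premium: $127.97
AD&D insurance premium: $293.34
Total deductions = $299.12 + $319.63 + $231.26 + $4.17 + $152.61 + $29.91 + $127.97 + $293.34 = $1,458.01
Net pay = $3,052.21 − $1,458.01 = $1,594.20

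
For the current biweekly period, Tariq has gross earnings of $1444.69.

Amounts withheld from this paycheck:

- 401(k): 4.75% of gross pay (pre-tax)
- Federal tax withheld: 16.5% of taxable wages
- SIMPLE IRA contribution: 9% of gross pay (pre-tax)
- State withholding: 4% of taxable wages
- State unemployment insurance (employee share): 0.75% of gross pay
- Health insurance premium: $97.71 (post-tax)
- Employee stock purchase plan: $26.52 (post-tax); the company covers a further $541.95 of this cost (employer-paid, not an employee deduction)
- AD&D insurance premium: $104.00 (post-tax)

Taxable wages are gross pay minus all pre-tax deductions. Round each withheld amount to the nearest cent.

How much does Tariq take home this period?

$751.54

401(k): $1444.69 × 0.0475 = $68.62
SIMPLE IRA contribution: $1444.69 × 0.09 = $130.02
Pre-tax total = $68.62 + $130.02 = $198.64
Taxable wages = $1444.69 − $198.64 = $1246.05
State withholding: $1246.05 × 0.04 = $49.84
Federal tax withheld: $1246.05 × 0.165 = $205.60
State unemployment insurance (employee share): $1444.69 × 0.0075 = $10.84
Employee stock purchase plan: $26.52
Health insurance premium: $97.71
AD&D insurance premium: $104.00
(Employer's $541.95 toward employee stock purchase plan is not withheld from the employee.)
Total deductions = $68.62 + $130.02 + $49.84 + $205.60 + $10.84 + $26.52 + $97.71 + $104.00 = $693.15
Net pay = $1444.69 − $693.15 = $751.54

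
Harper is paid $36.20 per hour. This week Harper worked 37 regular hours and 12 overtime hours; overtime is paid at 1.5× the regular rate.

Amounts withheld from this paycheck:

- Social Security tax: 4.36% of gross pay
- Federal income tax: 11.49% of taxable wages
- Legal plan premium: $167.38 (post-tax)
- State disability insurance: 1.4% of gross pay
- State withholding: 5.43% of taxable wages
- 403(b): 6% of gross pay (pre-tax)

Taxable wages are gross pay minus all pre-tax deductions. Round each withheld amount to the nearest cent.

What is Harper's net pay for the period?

$1,272.82

Regular pay: 37 × $36.20 = $1,339.40
Overtime pay: 12 × $36.20 × 1.5 = $651.60
Gross pay = $1,339.40 + $651.60 = $1,991.00
403(b): $1,991.00 × 0.06 = $119.46
Taxable wages = $1,991.00 − $119.46 = $1,871.54
State withholding: $1,871.54 × 0.0543 = $101.62
Federal income tax: $1,871.54 × 0.1149 = $215.04
Social Security tax: $1,991.00 × 0.0436 = $86.81
State disability insurance: $1,991.00 × 0.014 = $27.87
Legal plan premium: $167.38
Total deductions = $119.46 + $101.62 + $215.04 + $86.81 + $27.87 + $167.38 = $718.18
Net pay = $1,991.00 − $718.18 = $1,272.82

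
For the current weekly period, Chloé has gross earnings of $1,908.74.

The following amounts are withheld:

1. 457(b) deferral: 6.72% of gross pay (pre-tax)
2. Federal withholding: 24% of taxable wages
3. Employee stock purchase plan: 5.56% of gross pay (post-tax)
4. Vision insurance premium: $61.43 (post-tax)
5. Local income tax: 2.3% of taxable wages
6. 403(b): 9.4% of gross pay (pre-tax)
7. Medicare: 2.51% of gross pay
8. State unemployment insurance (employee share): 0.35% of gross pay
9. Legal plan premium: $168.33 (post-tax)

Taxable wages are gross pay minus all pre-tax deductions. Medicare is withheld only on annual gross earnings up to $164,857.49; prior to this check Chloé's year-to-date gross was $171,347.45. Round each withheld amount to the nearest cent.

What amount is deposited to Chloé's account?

457(b) deferral: $1,908.74 × 0.0672 = $128.27
403(b): $1,908.74 × 0.094 = $179.42
Pre-tax total = $128.27 + $179.42 = $307.69
Taxable wages = $1,908.74 − $307.69 = $1,601.05
Local income tax: $1,601.05 × 0.023 = $36.82
Federal withholding: $1,601.05 × 0.24 = $384.25
Medicare: annual cap $164,857.49 already reached (YTD $171,347.45), so $0.00
State unemployment insurance (employee share): $1,908.74 × 0.0035 = $6.68
Legal plan premium: $168.33
Vision insurance premium: $61.43
Employee stock purchase plan: $1,908.74 × 0.0556 = $106.13
Total deductions = $128.27 + $179.42 + $36.82 + $384.25 + $0.00 + $6.68 + $168.33 + $61.43 + $106.13 = $1,071.33
Net pay = $1,908.74 − $1,071.33 = $837.41

$837.41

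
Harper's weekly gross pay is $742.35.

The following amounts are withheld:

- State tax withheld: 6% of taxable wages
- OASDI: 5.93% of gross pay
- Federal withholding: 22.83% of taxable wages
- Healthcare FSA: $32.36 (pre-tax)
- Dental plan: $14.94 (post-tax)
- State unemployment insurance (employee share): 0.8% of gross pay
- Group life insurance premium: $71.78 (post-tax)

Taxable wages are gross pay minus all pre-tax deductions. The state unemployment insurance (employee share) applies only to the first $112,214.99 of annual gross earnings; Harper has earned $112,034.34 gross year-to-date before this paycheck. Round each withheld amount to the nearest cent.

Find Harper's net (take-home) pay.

$373.11

Healthcare FSA: $32.36
Taxable wages = $742.35 − $32.36 = $709.99
State tax withheld: $709.99 × 0.06 = $42.60
Federal withholding: $709.99 × 0.2283 = $162.09
OASDI: $742.35 × 0.0593 = $44.02
State unemployment insurance (employee share): only $112,214.99 − $112,034.34 = $180.65 of this check is subject → $180.65 × 0.008 = $1.45
Dental plan: $14.94
Group life insurance premium: $71.78
Total deductions = $32.36 + $42.60 + $162.09 + $44.02 + $1.45 + $14.94 + $71.78 = $369.24
Net pay = $742.35 − $369.24 = $373.11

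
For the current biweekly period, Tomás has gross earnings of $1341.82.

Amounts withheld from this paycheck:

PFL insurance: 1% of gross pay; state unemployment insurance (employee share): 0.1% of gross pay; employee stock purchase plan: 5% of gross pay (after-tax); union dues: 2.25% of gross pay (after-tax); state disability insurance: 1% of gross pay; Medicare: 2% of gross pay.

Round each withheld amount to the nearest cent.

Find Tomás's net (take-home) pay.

State unemployment insurance (employee share): $1341.82 × 0.001 = $1.34
Medicare: $1341.82 × 0.02 = $26.84
State disability insurance: $1341.82 × 0.01 = $13.42
PFL insurance: $1341.82 × 0.01 = $13.42
Employee stock purchase plan: $1341.82 × 0.05 = $67.09
Union dues: $1341.82 × 0.0225 = $30.19
Total deductions = $1.34 + $26.84 + $13.42 + $13.42 + $67.09 + $30.19 = $152.30
Net pay = $1341.82 − $152.30 = $1189.52

$1189.52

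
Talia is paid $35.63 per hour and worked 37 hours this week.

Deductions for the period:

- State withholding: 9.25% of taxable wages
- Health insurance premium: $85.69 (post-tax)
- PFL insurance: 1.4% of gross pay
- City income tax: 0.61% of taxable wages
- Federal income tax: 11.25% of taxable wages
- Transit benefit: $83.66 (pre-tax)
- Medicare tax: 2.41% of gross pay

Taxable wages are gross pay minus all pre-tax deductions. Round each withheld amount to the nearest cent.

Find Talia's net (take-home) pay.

$838.09

Gross pay: 37 × $35.63 = $1,318.31
Transit benefit: $83.66
Taxable wages = $1,318.31 − $83.66 = $1,234.65
State withholding: $1,234.65 × 0.0925 = $114.21
City income tax: $1,234.65 × 0.0061 = $7.53
Federal income tax: $1,234.65 × 0.1125 = $138.90
PFL insurance: $1,318.31 × 0.014 = $18.46
Medicare tax: $1,318.31 × 0.0241 = $31.77
Health insurance premium: $85.69
Total deductions = $83.66 + $114.21 + $7.53 + $138.90 + $18.46 + $31.77 + $85.69 = $480.22
Net pay = $1,318.31 − $480.22 = $838.09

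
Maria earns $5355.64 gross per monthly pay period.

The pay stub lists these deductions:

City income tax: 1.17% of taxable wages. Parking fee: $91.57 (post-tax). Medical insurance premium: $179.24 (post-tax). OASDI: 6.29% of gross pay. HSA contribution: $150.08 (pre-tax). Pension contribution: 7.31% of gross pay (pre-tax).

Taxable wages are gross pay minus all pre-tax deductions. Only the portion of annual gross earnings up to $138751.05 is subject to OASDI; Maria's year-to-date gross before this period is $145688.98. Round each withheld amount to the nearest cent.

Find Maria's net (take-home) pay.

Pension contribution: $5355.64 × 0.0731 = $391.50
HSA contribution: $150.08
Pre-tax total = $391.50 + $150.08 = $541.58
Taxable wages = $5355.64 − $541.58 = $4814.06
City income tax: $4814.06 × 0.0117 = $56.32
OASDI: annual cap $138751.05 already reached (YTD $145688.98), so $0.00
Parking fee: $91.57
Medical insurance premium: $179.24
Total deductions = $391.50 + $150.08 + $56.32 + $0.00 + $91.57 + $179.24 = $868.71
Net pay = $5355.64 − $868.71 = $4486.93

$4486.93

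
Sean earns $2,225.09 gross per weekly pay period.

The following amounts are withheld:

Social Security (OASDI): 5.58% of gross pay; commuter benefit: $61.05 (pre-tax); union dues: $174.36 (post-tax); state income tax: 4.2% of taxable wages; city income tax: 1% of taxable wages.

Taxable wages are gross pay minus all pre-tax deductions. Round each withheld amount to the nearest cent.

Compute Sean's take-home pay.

$1,752.99

Commuter benefit: $61.05
Taxable wages = $2,225.09 − $61.05 = $2,164.04
State income tax: $2,164.04 × 0.042 = $90.89
City income tax: $2,164.04 × 0.01 = $21.64
Social Security (OASDI): $2,225.09 × 0.0558 = $124.16
Union dues: $174.36
Total deductions = $61.05 + $90.89 + $21.64 + $124.16 + $174.36 = $472.10
Net pay = $2,225.09 − $472.10 = $1,752.99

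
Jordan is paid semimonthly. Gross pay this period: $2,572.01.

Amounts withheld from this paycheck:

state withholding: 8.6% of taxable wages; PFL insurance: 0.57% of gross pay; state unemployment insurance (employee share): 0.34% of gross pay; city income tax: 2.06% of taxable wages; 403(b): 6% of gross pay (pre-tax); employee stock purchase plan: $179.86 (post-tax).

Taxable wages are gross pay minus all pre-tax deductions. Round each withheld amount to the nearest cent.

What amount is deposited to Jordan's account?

$1,956.71

403(b): $2,572.01 × 0.06 = $154.32
Taxable wages = $2,572.01 − $154.32 = $2,417.69
State withholding: $2,417.69 × 0.086 = $207.92
City income tax: $2,417.69 × 0.0206 = $49.80
State unemployment insurance (employee share): $2,572.01 × 0.0034 = $8.74
PFL insurance: $2,572.01 × 0.0057 = $14.66
Employee stock purchase plan: $179.86
Total deductions = $154.32 + $207.92 + $49.80 + $8.74 + $14.66 + $179.86 = $615.30
Net pay = $2,572.01 − $615.30 = $1,956.71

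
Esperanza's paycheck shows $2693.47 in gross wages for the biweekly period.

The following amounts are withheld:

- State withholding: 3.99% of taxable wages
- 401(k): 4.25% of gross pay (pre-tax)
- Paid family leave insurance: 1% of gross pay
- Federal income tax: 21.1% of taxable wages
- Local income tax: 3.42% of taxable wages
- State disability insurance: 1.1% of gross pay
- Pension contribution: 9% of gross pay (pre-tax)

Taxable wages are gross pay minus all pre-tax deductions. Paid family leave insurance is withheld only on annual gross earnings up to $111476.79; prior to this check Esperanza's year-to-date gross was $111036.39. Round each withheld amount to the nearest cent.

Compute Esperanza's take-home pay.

Pension contribution: $2693.47 × 0.09 = $242.41
401(k): $2693.47 × 0.0425 = $114.47
Pre-tax total = $242.41 + $114.47 = $356.88
Taxable wages = $2693.47 − $356.88 = $2336.59
Local income tax: $2336.59 × 0.0342 = $79.91
Federal income tax: $2336.59 × 0.211 = $493.02
State withholding: $2336.59 × 0.0399 = $93.23
Paid family leave insurance: only $111476.79 − $111036.39 = $440.40 of this check is subject → $440.40 × 0.01 = $4.40
State disability insurance: $2693.47 × 0.011 = $29.63
Total deductions = $242.41 + $114.47 + $79.91 + $493.02 + $93.23 + $4.40 + $29.63 = $1057.07
Net pay = $2693.47 − $1057.07 = $1636.40

$1636.40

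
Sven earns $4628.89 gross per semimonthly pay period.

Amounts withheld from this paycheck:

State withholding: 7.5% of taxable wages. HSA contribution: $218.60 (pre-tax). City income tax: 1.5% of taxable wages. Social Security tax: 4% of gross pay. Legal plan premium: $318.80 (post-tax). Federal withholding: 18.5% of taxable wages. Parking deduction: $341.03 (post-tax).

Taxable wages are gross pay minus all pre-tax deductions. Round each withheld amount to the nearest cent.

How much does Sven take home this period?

HSA contribution: $218.60
Taxable wages = $4628.89 − $218.60 = $4410.29
State withholding: $4410.29 × 0.075 = $330.77
Federal withholding: $4410.29 × 0.185 = $815.90
City income tax: $4410.29 × 0.015 = $66.15
Social Security tax: $4628.89 × 0.04 = $185.16
Parking deduction: $341.03
Legal plan premium: $318.80
Total deductions = $218.60 + $330.77 + $815.90 + $66.15 + $185.16 + $341.03 + $318.80 = $2276.41
Net pay = $4628.89 − $2276.41 = $2352.48

$2352.48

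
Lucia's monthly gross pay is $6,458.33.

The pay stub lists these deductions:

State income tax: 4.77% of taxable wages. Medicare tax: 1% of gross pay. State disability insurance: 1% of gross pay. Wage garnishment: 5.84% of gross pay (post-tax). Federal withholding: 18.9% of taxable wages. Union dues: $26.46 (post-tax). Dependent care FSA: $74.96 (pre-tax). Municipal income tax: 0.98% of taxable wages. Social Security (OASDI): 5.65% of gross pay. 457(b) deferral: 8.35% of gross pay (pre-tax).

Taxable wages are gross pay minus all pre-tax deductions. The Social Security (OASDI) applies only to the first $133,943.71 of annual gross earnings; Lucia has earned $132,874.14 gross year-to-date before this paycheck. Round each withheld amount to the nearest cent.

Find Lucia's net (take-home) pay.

$3,810.32

457(b) deferral: $6,458.33 × 0.0835 = $539.27
Dependent care FSA: $74.96
Pre-tax total = $539.27 + $74.96 = $614.23
Taxable wages = $6,458.33 − $614.23 = $5,844.10
State income tax: $5,844.10 × 0.0477 = $278.76
Municipal income tax: $5,844.10 × 0.0098 = $57.27
Federal withholding: $5,844.10 × 0.189 = $1,104.53
Social Security (OASDI): only $133,943.71 − $132,874.14 = $1,069.57 of this check is subject → $1,069.57 × 0.0565 = $60.43
Medicare tax: $6,458.33 × 0.01 = $64.58
State disability insurance: $6,458.33 × 0.01 = $64.58
Wage garnishment: $6,458.33 × 0.0584 = $377.17
Union dues: $26.46
Total deductions = $539.27 + $74.96 + $278.76 + $57.27 + $1,104.53 + $60.43 + $64.58 + $64.58 + $377.17 + $26.46 = $2,648.01
Net pay = $6,458.33 − $2,648.01 = $3,810.32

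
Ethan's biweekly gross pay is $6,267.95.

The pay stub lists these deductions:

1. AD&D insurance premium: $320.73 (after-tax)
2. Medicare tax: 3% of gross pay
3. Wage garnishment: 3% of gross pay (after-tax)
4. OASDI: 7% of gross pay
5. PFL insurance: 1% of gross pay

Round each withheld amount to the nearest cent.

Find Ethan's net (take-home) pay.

PFL insurance: $6,267.95 × 0.01 = $62.68
Medicare tax: $6,267.95 × 0.03 = $188.04
OASDI: $6,267.95 × 0.07 = $438.76
Wage garnishment: $6,267.95 × 0.03 = $188.04
AD&D insurance premium: $320.73
Total deductions = $62.68 + $188.04 + $438.76 + $188.04 + $320.73 = $1,198.25
Net pay = $6,267.95 − $1,198.25 = $5,069.70

$5,069.70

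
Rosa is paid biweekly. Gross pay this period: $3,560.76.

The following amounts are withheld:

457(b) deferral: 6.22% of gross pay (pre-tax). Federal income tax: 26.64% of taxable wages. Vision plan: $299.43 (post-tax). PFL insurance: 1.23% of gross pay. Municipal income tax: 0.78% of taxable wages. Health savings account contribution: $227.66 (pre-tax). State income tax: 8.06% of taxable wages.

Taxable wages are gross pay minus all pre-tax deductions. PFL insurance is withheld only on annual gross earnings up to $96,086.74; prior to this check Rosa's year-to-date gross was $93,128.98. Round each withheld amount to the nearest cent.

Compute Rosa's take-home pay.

457(b) deferral: $3,560.76 × 0.0622 = $221.48
Health savings account contribution: $227.66
Pre-tax total = $221.48 + $227.66 = $449.14
Taxable wages = $3,560.76 − $449.14 = $3,111.62
Federal income tax: $3,111.62 × 0.2664 = $828.94
Municipal income tax: $3,111.62 × 0.0078 = $24.27
State income tax: $3,111.62 × 0.0806 = $250.80
PFL insurance: only $96,086.74 − $93,128.98 = $2,957.76 of this check is subject → $2,957.76 × 0.0123 = $36.38
Vision plan: $299.43
Total deductions = $221.48 + $227.66 + $828.94 + $24.27 + $250.80 + $36.38 + $299.43 = $1,888.96
Net pay = $3,560.76 − $1,888.96 = $1,671.80

$1,671.80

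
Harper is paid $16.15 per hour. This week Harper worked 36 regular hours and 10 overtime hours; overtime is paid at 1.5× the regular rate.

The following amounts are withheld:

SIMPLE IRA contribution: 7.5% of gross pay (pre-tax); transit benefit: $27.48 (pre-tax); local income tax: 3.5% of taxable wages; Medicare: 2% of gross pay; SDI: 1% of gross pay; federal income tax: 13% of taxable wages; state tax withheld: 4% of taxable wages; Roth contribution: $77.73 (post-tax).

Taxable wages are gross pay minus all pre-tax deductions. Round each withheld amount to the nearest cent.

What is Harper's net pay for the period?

$481.41

Regular pay: 36 × $16.15 = $581.40
Overtime pay: 10 × $16.15 × 1.5 = $242.25
Gross pay = $581.40 + $242.25 = $823.65
SIMPLE IRA contribution: $823.65 × 0.075 = $61.77
Transit benefit: $27.48
Pre-tax total = $61.77 + $27.48 = $89.25
Taxable wages = $823.65 − $89.25 = $734.40
Federal income tax: $734.40 × 0.13 = $95.47
Local income tax: $734.40 × 0.035 = $25.70
State tax withheld: $734.40 × 0.04 = $29.38
SDI: $823.65 × 0.01 = $8.24
Medicare: $823.65 × 0.02 = $16.47
Roth contribution: $77.73
Total deductions = $61.77 + $27.48 + $95.47 + $25.70 + $29.38 + $8.24 + $16.47 + $77.73 = $342.24
Net pay = $823.65 − $342.24 = $481.41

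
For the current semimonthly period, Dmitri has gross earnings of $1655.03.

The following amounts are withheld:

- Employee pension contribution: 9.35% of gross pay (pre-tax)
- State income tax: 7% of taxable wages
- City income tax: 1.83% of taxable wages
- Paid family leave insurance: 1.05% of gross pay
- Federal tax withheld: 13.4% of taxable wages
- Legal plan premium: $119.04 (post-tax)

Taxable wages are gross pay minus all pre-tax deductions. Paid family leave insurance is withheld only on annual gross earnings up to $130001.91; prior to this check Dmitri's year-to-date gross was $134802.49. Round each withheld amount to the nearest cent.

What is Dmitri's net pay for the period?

Employee pension contribution: $1655.03 × 0.0935 = $154.75
Taxable wages = $1655.03 − $154.75 = $1500.28
City income tax: $1500.28 × 0.0183 = $27.46
Federal tax withheld: $1500.28 × 0.134 = $201.04
State income tax: $1500.28 × 0.07 = $105.02
Paid family leave insurance: annual cap $130001.91 already reached (YTD $134802.49), so $0.00
Legal plan premium: $119.04
Total deductions = $154.75 + $27.46 + $201.04 + $105.02 + $0.00 + $119.04 = $607.31
Net pay = $1655.03 − $607.31 = $1047.72

$1047.72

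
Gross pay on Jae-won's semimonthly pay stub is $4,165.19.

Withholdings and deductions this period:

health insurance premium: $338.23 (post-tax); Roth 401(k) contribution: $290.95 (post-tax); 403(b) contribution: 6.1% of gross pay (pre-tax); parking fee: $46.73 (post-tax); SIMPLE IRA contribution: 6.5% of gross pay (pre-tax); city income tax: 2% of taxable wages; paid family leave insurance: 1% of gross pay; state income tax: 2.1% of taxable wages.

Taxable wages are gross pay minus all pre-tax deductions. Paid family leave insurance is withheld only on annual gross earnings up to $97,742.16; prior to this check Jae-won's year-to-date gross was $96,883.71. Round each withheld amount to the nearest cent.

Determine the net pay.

$2,806.62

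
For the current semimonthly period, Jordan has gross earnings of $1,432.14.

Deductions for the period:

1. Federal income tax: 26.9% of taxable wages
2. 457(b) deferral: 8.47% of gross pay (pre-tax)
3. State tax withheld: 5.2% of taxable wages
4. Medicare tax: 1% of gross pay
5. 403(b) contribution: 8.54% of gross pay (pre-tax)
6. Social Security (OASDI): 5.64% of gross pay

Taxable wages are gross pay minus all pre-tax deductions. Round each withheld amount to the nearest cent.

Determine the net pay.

403(b) contribution: $1,432.14 × 0.0854 = $122.30
457(b) deferral: $1,432.14 × 0.0847 = $121.30
Pre-tax total = $122.30 + $121.30 = $243.60
Taxable wages = $1,432.14 − $243.60 = $1,188.54
State tax withheld: $1,188.54 × 0.052 = $61.80
Federal income tax: $1,188.54 × 0.269 = $319.72
Medicare tax: $1,432.14 × 0.01 = $14.32
Social Security (OASDI): $1,432.14 × 0.0564 = $80.77
Total deductions = $122.30 + $121.30 + $61.80 + $319.72 + $14.32 + $80.77 = $720.21
Net pay = $1,432.14 − $720.21 = $711.93

$711.93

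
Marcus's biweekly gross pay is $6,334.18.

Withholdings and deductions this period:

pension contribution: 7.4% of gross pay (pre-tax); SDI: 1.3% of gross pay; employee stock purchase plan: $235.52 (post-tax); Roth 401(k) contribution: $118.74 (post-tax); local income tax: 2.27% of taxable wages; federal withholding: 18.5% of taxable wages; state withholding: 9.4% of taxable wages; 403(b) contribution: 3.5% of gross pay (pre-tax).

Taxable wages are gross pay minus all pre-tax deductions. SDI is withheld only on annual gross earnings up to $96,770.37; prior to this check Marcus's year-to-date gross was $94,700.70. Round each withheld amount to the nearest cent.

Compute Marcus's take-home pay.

$3,559.87

403(b) contribution: $6,334.18 × 0.035 = $221.70
Pension contribution: $6,334.18 × 0.074 = $468.73
Pre-tax total = $221.70 + $468.73 = $690.43
Taxable wages = $6,334.18 − $690.43 = $5,643.75
Local income tax: $5,643.75 × 0.0227 = $128.11
State withholding: $5,643.75 × 0.094 = $530.51
Federal withholding: $5,643.75 × 0.185 = $1,044.09
SDI: only $96,770.37 − $94,700.70 = $2,069.67 of this check is subject → $2,069.67 × 0.013 = $26.91
Employee stock purchase plan: $235.52
Roth 401(k) contribution: $118.74
Total deductions = $221.70 + $468.73 + $128.11 + $530.51 + $1,044.09 + $26.91 + $235.52 + $118.74 = $2,774.31
Net pay = $6,334.18 − $2,774.31 = $3,559.87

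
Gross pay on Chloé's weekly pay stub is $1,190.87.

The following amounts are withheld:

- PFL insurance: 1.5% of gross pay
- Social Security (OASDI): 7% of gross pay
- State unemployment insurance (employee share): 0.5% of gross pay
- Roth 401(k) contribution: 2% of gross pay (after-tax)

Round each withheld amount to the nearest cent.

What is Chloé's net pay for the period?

$1,059.88

PFL insurance: $1,190.87 × 0.015 = $17.86
State unemployment insurance (employee share): $1,190.87 × 0.005 = $5.95
Social Security (OASDI): $1,190.87 × 0.07 = $83.36
Roth 401(k) contribution: $1,190.87 × 0.02 = $23.82
Total deductions = $17.86 + $5.95 + $83.36 + $23.82 = $130.99
Net pay = $1,190.87 − $130.99 = $1,059.88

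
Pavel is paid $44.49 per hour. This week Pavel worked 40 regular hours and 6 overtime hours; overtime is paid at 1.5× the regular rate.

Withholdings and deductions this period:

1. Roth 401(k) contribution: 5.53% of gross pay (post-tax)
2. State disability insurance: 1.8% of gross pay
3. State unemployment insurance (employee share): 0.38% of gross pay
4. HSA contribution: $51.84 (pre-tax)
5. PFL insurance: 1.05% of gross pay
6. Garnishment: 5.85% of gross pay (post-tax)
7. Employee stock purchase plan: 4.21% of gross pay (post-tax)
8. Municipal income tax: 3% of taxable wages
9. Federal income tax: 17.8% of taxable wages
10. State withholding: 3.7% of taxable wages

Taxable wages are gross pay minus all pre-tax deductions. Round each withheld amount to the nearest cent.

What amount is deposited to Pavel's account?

$1,196.50

Regular pay: 40 × $44.49 = $1,779.60
Overtime pay: 6 × $44.49 × 1.5 = $400.41
Gross pay = $1,779.60 + $400.41 = $2,180.01
HSA contribution: $51.84
Taxable wages = $2,180.01 − $51.84 = $2,128.17
State withholding: $2,128.17 × 0.037 = $78.74
Municipal income tax: $2,128.17 × 0.03 = $63.85
Federal income tax: $2,128.17 × 0.178 = $378.81
PFL insurance: $2,180.01 × 0.0105 = $22.89
State disability insurance: $2,180.01 × 0.018 = $39.24
State unemployment insurance (employee share): $2,180.01 × 0.0038 = $8.28
Employee stock purchase plan: $2,180.01 × 0.0421 = $91.78
Roth 401(k) contribution: $2,180.01 × 0.0553 = $120.55
Garnishment: $2,180.01 × 0.0585 = $127.53
Total deductions = $51.84 + $78.74 + $63.85 + $378.81 + $22.89 + $39.24 + $8.28 + $91.78 + $120.55 + $127.53 = $983.51
Net pay = $2,180.01 − $983.51 = $1,196.50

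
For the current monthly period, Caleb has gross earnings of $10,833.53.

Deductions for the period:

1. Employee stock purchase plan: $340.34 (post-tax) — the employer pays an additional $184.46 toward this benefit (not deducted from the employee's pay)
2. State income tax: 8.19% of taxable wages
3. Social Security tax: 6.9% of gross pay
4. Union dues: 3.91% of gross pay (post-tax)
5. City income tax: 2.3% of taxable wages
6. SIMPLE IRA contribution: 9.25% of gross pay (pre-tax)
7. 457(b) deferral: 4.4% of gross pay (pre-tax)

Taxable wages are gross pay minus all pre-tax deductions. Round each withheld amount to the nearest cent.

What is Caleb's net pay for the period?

457(b) deferral: $10,833.53 × 0.044 = $476.68
SIMPLE IRA contribution: $10,833.53 × 0.0925 = $1,002.10
Pre-tax total = $476.68 + $1,002.10 = $1,478.78
Taxable wages = $10,833.53 − $1,478.78 = $9,354.75
State income tax: $9,354.75 × 0.0819 = $766.15
City income tax: $9,354.75 × 0.023 = $215.16
Social Security tax: $10,833.53 × 0.069 = $747.51
Union dues: $10,833.53 × 0.0391 = $423.59
Employee stock purchase plan: $340.34
(Employer's $184.46 toward employee stock purchase plan is not withheld from the employee.)
Total deductions = $476.68 + $1,002.10 + $766.15 + $215.16 + $747.51 + $423.59 + $340.34 = $3,971.53
Net pay = $10,833.53 − $3,971.53 = $6,862.00

$6,862.00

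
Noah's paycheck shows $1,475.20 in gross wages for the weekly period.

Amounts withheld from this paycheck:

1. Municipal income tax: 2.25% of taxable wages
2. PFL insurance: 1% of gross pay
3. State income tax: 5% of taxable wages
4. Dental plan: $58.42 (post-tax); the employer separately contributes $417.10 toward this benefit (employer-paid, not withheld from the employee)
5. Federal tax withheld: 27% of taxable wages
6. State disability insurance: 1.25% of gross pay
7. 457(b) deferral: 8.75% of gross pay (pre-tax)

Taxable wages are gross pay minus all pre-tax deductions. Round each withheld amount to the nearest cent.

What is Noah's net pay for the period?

$793.46

457(b) deferral: $1,475.20 × 0.0875 = $129.08
Taxable wages = $1,475.20 − $129.08 = $1,346.12
Municipal income tax: $1,346.12 × 0.0225 = $30.29
State income tax: $1,346.12 × 0.05 = $67.31
Federal tax withheld: $1,346.12 × 0.27 = $363.45
PFL insurance: $1,475.20 × 0.01 = $14.75
State disability insurance: $1,475.20 × 0.0125 = $18.44
Dental plan: $58.42
(Employer's $417.10 toward dental plan is not withheld from the employee.)
Total deductions = $129.08 + $30.29 + $67.31 + $363.45 + $14.75 + $18.44 + $58.42 = $681.74
Net pay = $1,475.20 − $681.74 = $793.46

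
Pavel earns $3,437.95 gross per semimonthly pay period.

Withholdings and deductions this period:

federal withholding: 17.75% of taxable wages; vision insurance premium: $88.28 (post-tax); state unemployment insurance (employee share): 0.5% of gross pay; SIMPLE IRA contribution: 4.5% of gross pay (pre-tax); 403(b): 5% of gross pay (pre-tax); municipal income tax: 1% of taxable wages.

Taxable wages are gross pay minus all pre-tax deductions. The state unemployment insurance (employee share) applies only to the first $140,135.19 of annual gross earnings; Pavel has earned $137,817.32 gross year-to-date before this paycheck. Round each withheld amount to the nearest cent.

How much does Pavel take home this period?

$2,428.10

403(b): $3,437.95 × 0.05 = $171.90
SIMPLE IRA contribution: $3,437.95 × 0.045 = $154.71
Pre-tax total = $171.90 + $154.71 = $326.61
Taxable wages = $3,437.95 − $326.61 = $3,111.34
Federal withholding: $3,111.34 × 0.1775 = $552.26
Municipal income tax: $3,111.34 × 0.01 = $31.11
State unemployment insurance (employee share): only $140,135.19 − $137,817.32 = $2,317.87 of this check is subject → $2,317.87 × 0.005 = $11.59
Vision insurance premium: $88.28
Total deductions = $171.90 + $154.71 + $552.26 + $31.11 + $11.59 + $88.28 = $1,009.85
Net pay = $3,437.95 − $1,009.85 = $2,428.10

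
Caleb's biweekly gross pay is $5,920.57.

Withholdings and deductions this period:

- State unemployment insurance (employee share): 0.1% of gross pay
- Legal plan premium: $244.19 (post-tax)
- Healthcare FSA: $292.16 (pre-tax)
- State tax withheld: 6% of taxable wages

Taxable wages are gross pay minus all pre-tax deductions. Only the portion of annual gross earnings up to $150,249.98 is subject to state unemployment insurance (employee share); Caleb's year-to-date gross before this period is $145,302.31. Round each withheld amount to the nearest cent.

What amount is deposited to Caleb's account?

Healthcare FSA: $292.16
Taxable wages = $5,920.57 − $292.16 = $5,628.41
State tax withheld: $5,628.41 × 0.06 = $337.70
State unemployment insurance (employee share): only $150,249.98 − $145,302.31 = $4,947.67 of this check is subject → $4,947.67 × 0.001 = $4.95
Legal plan premium: $244.19
Total deductions = $292.16 + $337.70 + $4.95 + $244.19 = $879.00
Net pay = $5,920.57 − $879.00 = $5,041.57

$5,041.57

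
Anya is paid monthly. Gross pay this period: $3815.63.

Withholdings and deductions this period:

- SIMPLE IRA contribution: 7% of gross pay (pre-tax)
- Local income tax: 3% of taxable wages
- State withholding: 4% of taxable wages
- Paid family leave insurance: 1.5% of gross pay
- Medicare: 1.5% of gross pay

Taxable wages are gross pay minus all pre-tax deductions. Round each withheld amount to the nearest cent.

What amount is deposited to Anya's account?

$3185.68

SIMPLE IRA contribution: $3815.63 × 0.07 = $267.09
Taxable wages = $3815.63 − $267.09 = $3548.54
Local income tax: $3548.54 × 0.03 = $106.46
State withholding: $3548.54 × 0.04 = $141.94
Paid family leave insurance: $3815.63 × 0.015 = $57.23
Medicare: $3815.63 × 0.015 = $57.23
Total deductions = $267.09 + $106.46 + $141.94 + $57.23 + $57.23 = $629.95
Net pay = $3815.63 − $629.95 = $3185.68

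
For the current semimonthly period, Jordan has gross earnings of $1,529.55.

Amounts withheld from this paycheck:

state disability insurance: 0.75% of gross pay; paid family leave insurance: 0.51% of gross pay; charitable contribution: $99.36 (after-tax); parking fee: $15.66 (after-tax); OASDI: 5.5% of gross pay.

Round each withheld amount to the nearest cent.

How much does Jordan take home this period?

$1,311.13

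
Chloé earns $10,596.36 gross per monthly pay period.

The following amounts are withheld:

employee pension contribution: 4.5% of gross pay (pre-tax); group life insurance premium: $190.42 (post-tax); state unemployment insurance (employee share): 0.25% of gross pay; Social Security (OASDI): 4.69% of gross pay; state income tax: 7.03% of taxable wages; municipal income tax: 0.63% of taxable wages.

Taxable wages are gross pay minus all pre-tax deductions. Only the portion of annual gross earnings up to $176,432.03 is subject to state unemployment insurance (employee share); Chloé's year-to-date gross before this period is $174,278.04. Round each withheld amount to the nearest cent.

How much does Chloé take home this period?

$8,651.60

Employee pension contribution: $10,596.36 × 0.045 = $476.84
Taxable wages = $10,596.36 − $476.84 = $10,119.52
State income tax: $10,119.52 × 0.0703 = $711.40
Municipal income tax: $10,119.52 × 0.0063 = $63.75
State unemployment insurance (employee share): only $176,432.03 − $174,278.04 = $2,153.99 of this check is subject → $2,153.99 × 0.0025 = $5.38
Social Security (OASDI): $10,596.36 × 0.0469 = $496.97
Group life insurance premium: $190.42
Total deductions = $476.84 + $711.40 + $63.75 + $5.38 + $496.97 + $190.42 = $1,944.76
Net pay = $10,596.36 − $1,944.76 = $8,651.60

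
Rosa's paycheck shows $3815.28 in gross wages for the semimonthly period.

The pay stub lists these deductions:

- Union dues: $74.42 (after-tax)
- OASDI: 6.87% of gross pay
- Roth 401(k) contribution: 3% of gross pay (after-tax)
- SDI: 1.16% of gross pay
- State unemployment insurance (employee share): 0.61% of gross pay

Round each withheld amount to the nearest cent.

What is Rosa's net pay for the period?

$3296.76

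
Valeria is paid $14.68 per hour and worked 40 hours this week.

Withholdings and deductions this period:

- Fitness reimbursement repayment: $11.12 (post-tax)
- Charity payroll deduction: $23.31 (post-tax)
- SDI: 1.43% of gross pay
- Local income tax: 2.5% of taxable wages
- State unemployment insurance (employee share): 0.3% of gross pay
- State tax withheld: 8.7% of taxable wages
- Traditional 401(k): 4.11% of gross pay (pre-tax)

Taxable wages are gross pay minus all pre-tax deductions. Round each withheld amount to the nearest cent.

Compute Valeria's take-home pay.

Gross pay: 40 × $14.68 = $587.20
Traditional 401(k): $587.20 × 0.0411 = $24.13
Taxable wages = $587.20 − $24.13 = $563.07
Local income tax: $563.07 × 0.025 = $14.08
State tax withheld: $563.07 × 0.087 = $48.99
SDI: $587.20 × 0.0143 = $8.40
State unemployment insurance (employee share): $587.20 × 0.003 = $1.76
Charity payroll deduction: $23.31
Fitness reimbursement repayment: $11.12
Total deductions = $24.13 + $14.08 + $48.99 + $8.40 + $1.76 + $23.31 + $11.12 = $131.79
Net pay = $587.20 − $131.79 = $455.41

$455.41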